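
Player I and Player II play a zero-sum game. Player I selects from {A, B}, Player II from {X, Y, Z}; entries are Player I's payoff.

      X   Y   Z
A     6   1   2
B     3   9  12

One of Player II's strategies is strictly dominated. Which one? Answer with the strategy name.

Z

Y holds Player I's payoff strictly below Z in every row: 1 < 2, 9 < 12.
So Z is strictly dominated for Player II.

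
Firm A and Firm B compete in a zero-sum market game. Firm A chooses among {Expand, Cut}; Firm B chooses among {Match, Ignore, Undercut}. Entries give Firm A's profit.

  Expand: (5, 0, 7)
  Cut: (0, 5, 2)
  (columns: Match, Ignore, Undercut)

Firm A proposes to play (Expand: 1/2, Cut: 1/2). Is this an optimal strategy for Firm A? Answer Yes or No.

Yes

Against Match this mix gives (1/2)·5 + (1/2)·0 = 5/2.
Against Ignore this mix gives (1/2)·0 + (1/2)·5 = 5/2.
Against Undercut this mix gives (1/2)·7 + (1/2)·2 = 9/2.
All of Firm B's active replies (Match, Ignore) yield 5/2, and no column does worse for Firm A. The mix makes Firm B indifferent and guarantees 5/2, so it is optimal.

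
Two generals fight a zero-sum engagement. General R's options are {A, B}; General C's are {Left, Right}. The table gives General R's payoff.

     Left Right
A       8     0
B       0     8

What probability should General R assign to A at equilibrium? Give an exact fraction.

Row minima: A → 0, B → 0; maximin = 0.
Column maxima: Left → 8, Right → 8; minimax = 8.
0 ≠ 8, so there is no saddle point; optimal play is mixed.
Let General R play A with probability p. Expected payoff against Left: 8p + 0(1−p) = 8p; against Right: 0p + 8(1−p) = −8p + 8.
Setting these equal: 8p = −8p + 8 ⇒ 16p = 8 ⇒ p = 1/2, and the value is (8)·(1/2) = 4.
For General C: with q = P(Left), equating A's and B's payoffs gives 8q = −8q + 8 ⇒ q = 1/2.

1/2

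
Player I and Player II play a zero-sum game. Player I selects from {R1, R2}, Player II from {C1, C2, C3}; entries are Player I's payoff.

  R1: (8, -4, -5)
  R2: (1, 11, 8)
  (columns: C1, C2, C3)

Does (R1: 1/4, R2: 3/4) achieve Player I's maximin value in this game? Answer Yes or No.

Against C1 this mix gives (1/4)·8 + (3/4)·1 = 11/4.
Against C2 this mix gives (1/4)·(-4) + (3/4)·11 = 29/4.
Against C3 this mix gives (1/4)·(-5) + (3/4)·8 = 19/4.
Player II will play C1, holding Player I to 11/4. Shifting weight toward the row that does better against C1 would raise this floor (the equalizing mix achieves 69/20 against both C1 and C3), so the proposed strategy is not optimal.

No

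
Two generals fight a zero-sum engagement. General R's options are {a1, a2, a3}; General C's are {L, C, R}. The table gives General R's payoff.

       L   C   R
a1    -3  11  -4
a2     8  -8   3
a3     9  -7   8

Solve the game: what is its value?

Row minima: a1 → -4, a2 → -8, a3 → -7; maximin = -4.
Column maxima: L → 9, C → 11, R → 8; minimax = 8.
-4 ≠ 8, so there is no saddle point; optimal play is mixed.
a2 is strictly dominated by a3, so General R never plays it.
L is strictly dominated by R (it gives General R strictly more in every row), so General C never plays it.
On the remaining 2×2 (a1, a3 vs C, R):
Let General R play a1 with probability p. Expected payoff against C: 11p + (-7)(1−p) = 18p − 7; against R: (-4)p + 8(1−p) = −12p + 8.
Setting these equal: 18p − 7 = −12p + 8 ⇒ 30p = 15 ⇒ p = 1/2, and the value is (18)·(1/2) − 7 = 2.
For General C: with q = P(C), equating a1's and a3's payoffs gives 15q − 4 = −15q + 8 ⇒ q = 2/5.

2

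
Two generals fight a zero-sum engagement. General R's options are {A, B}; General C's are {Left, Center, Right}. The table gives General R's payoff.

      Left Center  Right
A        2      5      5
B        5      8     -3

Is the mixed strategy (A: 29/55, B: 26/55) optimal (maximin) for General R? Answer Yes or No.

No

Against Left this mix gives (29/55)·2 + (26/55)·5 = 188/55.
Against Center this mix gives (29/55)·5 + (26/55)·8 = 353/55.
Against Right this mix gives (29/55)·5 + (26/55)·(-3) = 67/55.
General C will play Right, holding General R to 67/55. Shifting weight toward the row that does better against Right would raise this floor (the equalizing mix achieves 31/11 against both Right and Left), so the proposed strategy is not optimal.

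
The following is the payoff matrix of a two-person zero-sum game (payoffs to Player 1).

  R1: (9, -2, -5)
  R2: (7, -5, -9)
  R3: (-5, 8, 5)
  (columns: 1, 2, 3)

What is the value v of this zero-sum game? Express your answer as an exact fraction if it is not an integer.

Row minima: R1 → -5, R2 → -9, R3 → -5; maximin = -5.
Column maxima: 1 → 9, 2 → 8, 3 → 5; minimax = 5.
-5 ≠ 5, so there is no saddle point; optimal play is mixed.
R2 is strictly dominated by R1, so Player 1 never plays it.
2 is strictly dominated by 3 (it gives Player 1 strictly more in every row), so Player 2 never plays it.
On the remaining 2×2 (R1, R3 vs 1, 3):
Let Player 1 play R1 with probability p. Expected payoff against 1: 9p + (-5)(1−p) = 14p − 5; against 3: (-5)p + 5(1−p) = −10p + 5.
Setting these equal: 14p − 5 = −10p + 5 ⇒ 24p = 10 ⇒ p = 5/12, and the value is (14)·(5/12) − 5 = 5/6.
For Player 2: with q = P(1), equating R1's and R3's payoffs gives 14q − 5 = −10q + 5 ⇒ q = 5/12.

5/6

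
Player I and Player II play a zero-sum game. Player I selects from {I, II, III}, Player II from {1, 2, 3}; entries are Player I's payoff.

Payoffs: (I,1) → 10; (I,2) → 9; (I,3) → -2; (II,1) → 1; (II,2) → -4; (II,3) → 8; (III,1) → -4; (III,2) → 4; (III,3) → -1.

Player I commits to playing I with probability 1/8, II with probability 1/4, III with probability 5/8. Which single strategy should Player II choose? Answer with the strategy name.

1

If Player II plays 1, Player I's expected payoff is (1/8)·10 + (1/4)·1 + (5/8)·(-4) = -1.
If Player II plays 2, Player I's expected payoff is (1/8)·9 + (1/4)·(-4) + (5/8)·4 = 21/8.
If Player II plays 3, Player I's expected payoff is (1/8)·(-2) + (1/4)·8 + (5/8)·(-1) = 9/8.
Player II minimizes Player I's payoff; the smallest is -1, so the best response is 1.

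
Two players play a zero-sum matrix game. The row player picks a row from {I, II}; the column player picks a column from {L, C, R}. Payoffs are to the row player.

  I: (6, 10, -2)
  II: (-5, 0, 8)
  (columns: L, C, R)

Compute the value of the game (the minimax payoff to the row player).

38/21

Row minima: I → -2, II → -5; maximin = -2.
Column maxima: L → 6, C → 10, R → 8; minimax = 6.
-2 ≠ 6, so there is no saddle point; optimal play is mixed.
C is strictly dominated by L (it gives the row player strictly more in every row), so the column player never plays it.
On the remaining 2×2 (I, II vs L, R):
Let the row player play I with probability p. Expected payoff against L: 6p + (-5)(1−p) = 11p − 5; against R: (-2)p + 8(1−p) = −10p + 8.
Setting these equal: 11p − 5 = −10p + 8 ⇒ 21p = 13 ⇒ p = 13/21, and the value is (11)·(13/21) − 5 = 38/21.
For the column player: with q = P(L), equating I's and II's payoffs gives 8q − 2 = −13q + 8 ⇒ q = 10/21.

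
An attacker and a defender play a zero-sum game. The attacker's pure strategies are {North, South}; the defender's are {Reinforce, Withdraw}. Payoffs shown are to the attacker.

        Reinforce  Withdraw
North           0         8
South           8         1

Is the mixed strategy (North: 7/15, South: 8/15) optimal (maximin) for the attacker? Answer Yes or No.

Against Reinforce this mix gives (7/15)·0 + (8/15)·8 = 64/15.
Against Withdraw this mix gives (7/15)·8 + (8/15)·1 = 64/15.
All of the defender's active replies (Reinforce, Withdraw) yield 64/15, and no column does worse for the attacker. The mix makes the defender indifferent and guarantees 64/15, so it is optimal.

Yes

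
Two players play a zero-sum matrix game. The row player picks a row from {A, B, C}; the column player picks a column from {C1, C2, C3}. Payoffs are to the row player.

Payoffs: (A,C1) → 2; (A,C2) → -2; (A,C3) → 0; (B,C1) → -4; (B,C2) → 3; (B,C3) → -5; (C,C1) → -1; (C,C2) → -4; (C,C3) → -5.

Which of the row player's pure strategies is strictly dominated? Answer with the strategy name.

C

A gives a strictly higher payoff than C against every column: 2 > -1, -2 > -4, 0 > -5.
So C is strictly dominated and the row player never plays it.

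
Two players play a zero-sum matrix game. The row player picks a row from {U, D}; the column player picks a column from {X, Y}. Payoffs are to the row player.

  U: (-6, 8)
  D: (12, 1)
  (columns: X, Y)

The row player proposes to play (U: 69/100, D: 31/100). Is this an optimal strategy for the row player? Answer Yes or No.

Against X this mix gives (69/100)·(-6) + (31/100)·12 = -21/50.
Against Y this mix gives (69/100)·8 + (31/100)·1 = 583/100.
The column player will play X, holding the row player to -21/50. Shifting weight toward the row that does better against X would raise this floor (the equalizing mix achieves 102/25 against both X and Y), so the proposed strategy is not optimal.

No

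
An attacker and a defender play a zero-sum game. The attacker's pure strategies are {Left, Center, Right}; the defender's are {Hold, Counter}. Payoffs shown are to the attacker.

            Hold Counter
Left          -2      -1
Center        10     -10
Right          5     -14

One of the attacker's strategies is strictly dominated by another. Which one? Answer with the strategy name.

Center gives a strictly higher payoff than Right against every column: 10 > 5, -10 > -14.
So Right is strictly dominated and the attacker never plays it.

Right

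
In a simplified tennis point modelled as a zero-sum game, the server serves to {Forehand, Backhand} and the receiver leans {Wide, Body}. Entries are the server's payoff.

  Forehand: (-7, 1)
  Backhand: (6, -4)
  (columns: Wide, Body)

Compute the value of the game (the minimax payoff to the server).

-11/9

Row minima: Forehand → -7, Backhand → -4; maximin = -4.
Column maxima: Wide → 6, Body → 1; minimax = 1.
-4 ≠ 1, so there is no saddle point; optimal play is mixed.
Let the server play Forehand with probability p. Expected payoff against Wide: (-7)p + 6(1−p) = −13p + 6; against Body: 1p + (-4)(1−p) = 5p − 4.
Setting these equal: −13p + 6 = 5p − 4 ⇒ −18p = -10 ⇒ p = 5/9, and the value is (-13)·(5/9) + 6 = -11/9.
For the receiver: with q = P(Wide), equating Forehand's and Backhand's payoffs gives −8q + 1 = 10q − 4 ⇒ q = 5/18.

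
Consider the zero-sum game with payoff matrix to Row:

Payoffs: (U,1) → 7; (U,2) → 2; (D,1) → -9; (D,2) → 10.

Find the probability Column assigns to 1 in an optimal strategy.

1/3

Row minima: U → 2, D → -9; maximin = 2.
Column maxima: 1 → 7, 2 → 10; minimax = 7.
2 ≠ 7, so there is no saddle point; optimal play is mixed.
Let Row play U with probability p. Expected payoff against 1: 7p + (-9)(1−p) = 16p − 9; against 2: 2p + 10(1−p) = −8p + 10.
Setting these equal: 16p − 9 = −8p + 10 ⇒ 24p = 19 ⇒ p = 19/24, and the value is (16)·(19/24) − 9 = 11/3.
For Column: with q = P(1), equating U's and D's payoffs gives 5q + 2 = −19q + 10 ⇒ q = 1/3.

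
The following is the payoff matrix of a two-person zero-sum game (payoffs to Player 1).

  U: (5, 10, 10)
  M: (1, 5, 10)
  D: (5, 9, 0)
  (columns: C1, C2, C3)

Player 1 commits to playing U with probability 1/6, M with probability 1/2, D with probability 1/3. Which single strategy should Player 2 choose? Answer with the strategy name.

C1

If Player 2 plays C1, Player 1's expected payoff is (1/6)·5 + (1/2)·1 + (1/3)·5 = 3.
If Player 2 plays C2, Player 1's expected payoff is (1/6)·10 + (1/2)·5 + (1/3)·9 = 43/6.
If Player 2 plays C3, Player 1's expected payoff is (1/6)·10 + (1/2)·10 + (1/3)·0 = 20/3.
Player 2 minimizes Player 1's payoff; the smallest is 3, so the best response is C1.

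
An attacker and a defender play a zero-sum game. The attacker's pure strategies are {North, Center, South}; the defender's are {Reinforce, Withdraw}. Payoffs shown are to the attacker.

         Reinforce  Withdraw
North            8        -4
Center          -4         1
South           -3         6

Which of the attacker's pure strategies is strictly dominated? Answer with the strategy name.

South gives a strictly higher payoff than Center against every column: -3 > -4, 6 > 1.
So Center is strictly dominated and the attacker never plays it.

Center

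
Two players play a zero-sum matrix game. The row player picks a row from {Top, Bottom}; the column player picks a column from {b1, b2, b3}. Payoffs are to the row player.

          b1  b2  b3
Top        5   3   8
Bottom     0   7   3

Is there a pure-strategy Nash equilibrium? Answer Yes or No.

No

Row minima: Top → 3, Bottom → 0; maximin = 3.
Column maxima: b1 → 5, b2 → 7, b3 → 8; minimax = 5.
3 ≠ 5, so no pure-strategy equilibrium exists.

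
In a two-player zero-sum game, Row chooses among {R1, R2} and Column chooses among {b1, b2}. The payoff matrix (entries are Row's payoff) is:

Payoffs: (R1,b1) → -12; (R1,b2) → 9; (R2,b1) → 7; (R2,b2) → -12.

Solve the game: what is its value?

-81/40

Row minima: R1 → -12, R2 → -12; maximin = -12.
Column maxima: b1 → 7, b2 → 9; minimax = 7.
-12 ≠ 7, so there is no saddle point; optimal play is mixed.
Let Row play R1 with probability p. Expected payoff against b1: (-12)p + 7(1−p) = −19p + 7; against b2: 9p + (-12)(1−p) = 21p − 12.
Setting these equal: −19p + 7 = 21p − 12 ⇒ −40p = -19 ⇒ p = 19/40, and the value is (-19)·(19/40) + 7 = -81/40.
For Column: with q = P(b1), equating R1's and R2's payoffs gives −21q + 9 = 19q − 12 ⇒ q = 21/40.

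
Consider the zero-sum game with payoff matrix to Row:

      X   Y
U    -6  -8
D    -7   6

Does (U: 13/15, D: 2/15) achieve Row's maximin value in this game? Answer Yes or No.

Yes

Against X this mix gives (13/15)·(-6) + (2/15)·(-7) = -92/15.
Against Y this mix gives (13/15)·(-8) + (2/15)·6 = -92/15.
All of Column's active replies (X, Y) yield -92/15, and no column does worse for Row. The mix makes Column indifferent and guarantees -92/15, so it is optimal.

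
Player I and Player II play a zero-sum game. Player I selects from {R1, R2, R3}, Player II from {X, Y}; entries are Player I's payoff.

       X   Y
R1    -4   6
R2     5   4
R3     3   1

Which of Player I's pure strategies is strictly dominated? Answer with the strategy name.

R2 gives a strictly higher payoff than R3 against every column: 5 > 3, 4 > 1.
So R3 is strictly dominated and Player I never plays it.

R3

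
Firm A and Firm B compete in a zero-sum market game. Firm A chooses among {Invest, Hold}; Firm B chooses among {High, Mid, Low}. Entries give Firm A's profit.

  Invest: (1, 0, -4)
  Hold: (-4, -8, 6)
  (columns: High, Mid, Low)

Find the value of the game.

Row minima: Invest → -4, Hold → -8; maximin = -4.
Column maxima: High → 1, Mid → 0, Low → 6; minimax = 0.
-4 ≠ 0, so there is no saddle point; optimal play is mixed.
High is strictly dominated by Mid (it gives Firm A strictly more in every row), so Firm B never plays it.
On the remaining 2×2 (Invest, Hold vs Mid, Low):
Let Firm A play Invest with probability p. Expected payoff against Mid: 0p + (-8)(1−p) = 8p − 8; against Low: (-4)p + 6(1−p) = −10p + 6.
Setting these equal: 8p − 8 = −10p + 6 ⇒ 18p = 14 ⇒ p = 7/9, and the value is (8)·(7/9) − 8 = -16/9.
For Firm B: with q = P(Mid), equating Invest's and Hold's payoffs gives 4q − 4 = −14q + 6 ⇒ q = 5/9.

-16/9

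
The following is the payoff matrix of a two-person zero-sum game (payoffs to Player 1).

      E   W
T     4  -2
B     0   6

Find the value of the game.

2

Row minima: T → -2, B → 0; maximin = 0.
Column maxima: E → 4, W → 6; minimax = 4.
0 ≠ 4, so there is no saddle point; optimal play is mixed.
Let Player 1 play T with probability p. Expected payoff against E: 4p + 0(1−p) = 4p; against W: (-2)p + 6(1−p) = −8p + 6.
Setting these equal: 4p = −8p + 6 ⇒ 12p = 6 ⇒ p = 1/2, and the value is (4)·(1/2) = 2.
For Player 2: with q = P(E), equating T's and B's payoffs gives 6q − 2 = −6q + 6 ⇒ q = 2/3.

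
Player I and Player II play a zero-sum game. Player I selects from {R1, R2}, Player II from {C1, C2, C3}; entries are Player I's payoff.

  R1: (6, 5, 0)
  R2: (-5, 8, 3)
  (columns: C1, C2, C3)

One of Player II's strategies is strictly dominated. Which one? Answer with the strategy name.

C2

C3 holds Player I's payoff strictly below C2 in every row: 0 < 5, 3 < 8.
So C2 is strictly dominated for Player II.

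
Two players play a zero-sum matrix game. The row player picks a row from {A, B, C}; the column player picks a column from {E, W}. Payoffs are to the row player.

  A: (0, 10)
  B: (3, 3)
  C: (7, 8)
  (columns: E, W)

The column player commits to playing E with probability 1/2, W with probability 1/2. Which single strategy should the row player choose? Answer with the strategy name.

Expected payoff of A: (1/2)·0 + (1/2)·10 = 5.
Expected payoff of B: (1/2)·3 + (1/2)·3 = 3.
Expected payoff of C: (1/2)·7 + (1/2)·8 = 15/2.
The largest is 15/2, so the row player's best response is C.

C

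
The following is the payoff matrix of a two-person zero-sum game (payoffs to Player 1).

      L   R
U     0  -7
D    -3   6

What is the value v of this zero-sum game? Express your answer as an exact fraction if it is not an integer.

Row minima: U → -7, D → -3; maximin = -3.
Column maxima: L → 0, R → 6; minimax = 0.
-3 ≠ 0, so there is no saddle point; optimal play is mixed.
Let Player 1 play U with probability p. Expected payoff against L: 0p + (-3)(1−p) = 3p − 3; against R: (-7)p + 6(1−p) = −13p + 6.
Setting these equal: 3p − 3 = −13p + 6 ⇒ 16p = 9 ⇒ p = 9/16, and the value is (3)·(9/16) − 3 = -21/16.
For Player 2: with q = P(L), equating U's and D's payoffs gives 7q − 7 = −9q + 6 ⇒ q = 13/16.

-21/16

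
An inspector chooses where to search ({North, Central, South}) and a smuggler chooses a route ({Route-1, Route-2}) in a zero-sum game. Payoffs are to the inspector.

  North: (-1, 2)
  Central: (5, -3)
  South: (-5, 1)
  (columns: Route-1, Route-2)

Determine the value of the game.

7/11

Row minima: North → -1, Central → -3, South → -5; maximin = -1.
Column maxima: Route-1 → 5, Route-2 → 2; minimax = 2.
-1 ≠ 2, so there is no saddle point; optimal play is mixed.
South is strictly dominated by North, so the inspector never plays it.
On the remaining 2×2 (North, Central vs Route-1, Route-2):
Let the inspector play North with probability p. Expected payoff against Route-1: (-1)p + 5(1−p) = −6p + 5; against Route-2: 2p + (-3)(1−p) = 5p − 3.
Setting these equal: −6p + 5 = 5p − 3 ⇒ −11p = -8 ⇒ p = 8/11, and the value is (-6)·(8/11) + 5 = 7/11.
For the smuggler: with q = P(Route-1), equating North's and Central's payoffs gives −3q + 2 = 8q − 3 ⇒ q = 5/11.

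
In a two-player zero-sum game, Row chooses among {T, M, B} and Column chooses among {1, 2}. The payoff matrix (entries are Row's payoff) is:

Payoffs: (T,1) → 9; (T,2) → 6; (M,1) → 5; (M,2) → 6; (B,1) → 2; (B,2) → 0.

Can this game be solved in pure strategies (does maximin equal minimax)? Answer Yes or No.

Yes

Row minima: T → 6, M → 5, B → 0; maximin = 6.
Column maxima: 1 → 9, 2 → 6; minimax = 6.
maximin = minimax = 6, so a saddle point exists.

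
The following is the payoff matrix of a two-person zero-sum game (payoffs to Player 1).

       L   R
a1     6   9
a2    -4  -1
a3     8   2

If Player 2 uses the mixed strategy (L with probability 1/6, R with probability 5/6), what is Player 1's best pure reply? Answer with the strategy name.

a1

Expected payoff of a1: (1/6)·6 + (5/6)·9 = 17/2.
Expected payoff of a2: (1/6)·(-4) + (5/6)·(-1) = -3/2.
Expected payoff of a3: (1/6)·8 + (5/6)·2 = 3.
The largest is 17/2, so Player 1's best response is a1.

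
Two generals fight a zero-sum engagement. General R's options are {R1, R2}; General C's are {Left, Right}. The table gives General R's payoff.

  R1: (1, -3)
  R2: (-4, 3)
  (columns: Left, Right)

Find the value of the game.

-9/11

Row minima: R1 → -3, R2 → -4; maximin = -3.
Column maxima: Left → 1, Right → 3; minimax = 1.
-3 ≠ 1, so there is no saddle point; optimal play is mixed.
Let General R play R1 with probability p. Expected payoff against Left: 1p + (-4)(1−p) = 5p − 4; against Right: (-3)p + 3(1−p) = −6p + 3.
Setting these equal: 5p − 4 = −6p + 3 ⇒ 11p = 7 ⇒ p = 7/11, and the value is (5)·(7/11) − 4 = -9/11.
For General C: with q = P(Left), equating R1's and R2's payoffs gives 4q − 3 = −7q + 3 ⇒ q = 6/11.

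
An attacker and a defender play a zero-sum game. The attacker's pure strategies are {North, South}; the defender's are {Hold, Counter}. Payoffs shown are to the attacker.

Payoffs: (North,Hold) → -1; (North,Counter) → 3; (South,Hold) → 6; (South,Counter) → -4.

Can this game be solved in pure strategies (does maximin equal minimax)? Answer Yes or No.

No

Row minima: North → -1, South → -4; maximin = -1.
Column maxima: Hold → 6, Counter → 3; minimax = 3.
-1 ≠ 3, so no pure-strategy equilibrium exists.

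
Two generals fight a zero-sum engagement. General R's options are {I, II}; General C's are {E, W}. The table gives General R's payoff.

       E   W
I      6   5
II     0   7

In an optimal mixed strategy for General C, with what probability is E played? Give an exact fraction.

1/4

Row minima: I → 5, II → 0; maximin = 5.
Column maxima: E → 6, W → 7; minimax = 6.
5 ≠ 6, so there is no saddle point; optimal play is mixed.
Let General R play I with probability p. Expected payoff against E: 6p + 0(1−p) = 6p; against W: 5p + 7(1−p) = −2p + 7.
Setting these equal: 6p = −2p + 7 ⇒ 8p = 7 ⇒ p = 7/8, and the value is (6)·(7/8) = 21/4.
For General C: with q = P(E), equating I's and II's payoffs gives q + 5 = −7q + 7 ⇒ q = 1/4.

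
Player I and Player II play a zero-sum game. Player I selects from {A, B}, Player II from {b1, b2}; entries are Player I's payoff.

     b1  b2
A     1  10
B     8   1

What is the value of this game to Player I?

Row minima: A → 1, B → 1; maximin = 1.
Column maxima: b1 → 8, b2 → 10; minimax = 8.
1 ≠ 8, so there is no saddle point; optimal play is mixed.
Let Player I play A with probability p. Expected payoff against b1: 1p + 8(1−p) = −7p + 8; against b2: 10p + 1(1−p) = 9p + 1.
Setting these equal: −7p + 8 = 9p + 1 ⇒ −16p = -7 ⇒ p = 7/16, and the value is (-7)·(7/16) + 8 = 79/16.
For Player II: with q = P(b1), equating A's and B's payoffs gives −9q + 10 = 7q + 1 ⇒ q = 9/16.

79/16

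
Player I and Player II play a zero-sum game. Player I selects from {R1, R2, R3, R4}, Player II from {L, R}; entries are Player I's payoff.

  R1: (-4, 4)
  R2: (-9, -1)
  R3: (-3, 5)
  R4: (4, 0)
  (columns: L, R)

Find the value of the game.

5/3

Row minima: R1 → -4, R2 → -9, R3 → -3, R4 → 0; maximin = 0.
Column maxima: L → 4, R → 5; minimax = 4.
0 ≠ 4, so there is no saddle point; optimal play is mixed.
R1 is strictly dominated by R3, so Player I never plays it.
R2 is strictly dominated by R3, so Player I never plays it.
On the remaining 2×2 (R3, R4 vs L, R):
Let Player I play R3 with probability p. Expected payoff against L: (-3)p + 4(1−p) = −7p + 4; against R: 5p + 0(1−p) = 5p.
Setting these equal: −7p + 4 = 5p ⇒ −12p = -4 ⇒ p = 1/3, and the value is (-7)·(1/3) + 4 = 5/3.
For Player II: with q = P(L), equating R3's and R4's payoffs gives −8q + 5 = 4q ⇒ q = 5/12.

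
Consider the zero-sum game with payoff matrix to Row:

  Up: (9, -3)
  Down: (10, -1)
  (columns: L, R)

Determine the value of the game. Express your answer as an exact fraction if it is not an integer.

-1

Row minima: Up → -3, Down → -1; maximin = -1.
Column maxima: L → 10, R → -1; minimax = -1.
Since maximin = minimax = -1, there is a saddle point and the value is -1.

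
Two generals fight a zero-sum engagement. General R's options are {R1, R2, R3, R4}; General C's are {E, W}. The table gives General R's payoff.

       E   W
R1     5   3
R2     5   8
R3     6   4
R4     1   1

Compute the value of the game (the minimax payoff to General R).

Row minima: R1 → 3, R2 → 5, R3 → 4, R4 → 1; maximin = 5.
Column maxima: E → 6, W → 8; minimax = 6.
5 ≠ 6, so there is no saddle point; optimal play is mixed.
R1 is strictly dominated by R3, so General R never plays it.
R4 is strictly dominated by R2, so General R never plays it.
On the remaining 2×2 (R2, R3 vs E, W):
Let General R play R2 with probability p. Expected payoff against E: 5p + 6(1−p) = −p + 6; against W: 8p + 4(1−p) = 4p + 4.
Setting these equal: −p + 6 = 4p + 4 ⇒ −5p = -2 ⇒ p = 2/5, and the value is (-1)·(2/5) + 6 = 28/5.
For General C: with q = P(E), equating R2's and R3's payoffs gives −3q + 8 = 2q + 4 ⇒ q = 4/5.

28/5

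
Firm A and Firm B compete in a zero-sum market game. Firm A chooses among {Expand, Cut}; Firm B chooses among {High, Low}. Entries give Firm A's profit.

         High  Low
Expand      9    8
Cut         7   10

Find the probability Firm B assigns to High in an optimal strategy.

1/2

Row minima: Expand → 8, Cut → 7; maximin = 8.
Column maxima: High → 9, Low → 10; minimax = 9.
8 ≠ 9, so there is no saddle point; optimal play is mixed.
Let Firm A play Expand with probability p. Expected payoff against High: 9p + 7(1−p) = 2p + 7; against Low: 8p + 10(1−p) = −2p + 10.
Setting these equal: 2p + 7 = −2p + 10 ⇒ 4p = 3 ⇒ p = 3/4, and the value is (2)·(3/4) + 7 = 17/2.
For Firm B: with q = P(High), equating Expand's and Cut's payoffs gives q + 8 = −3q + 10 ⇒ q = 1/2.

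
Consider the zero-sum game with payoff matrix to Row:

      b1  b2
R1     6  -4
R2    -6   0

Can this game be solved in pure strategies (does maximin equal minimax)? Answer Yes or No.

Row minima: R1 → -4, R2 → -6; maximin = -4.
Column maxima: b1 → 6, b2 → 0; minimax = 0.
-4 ≠ 0, so no pure-strategy equilibrium exists.

No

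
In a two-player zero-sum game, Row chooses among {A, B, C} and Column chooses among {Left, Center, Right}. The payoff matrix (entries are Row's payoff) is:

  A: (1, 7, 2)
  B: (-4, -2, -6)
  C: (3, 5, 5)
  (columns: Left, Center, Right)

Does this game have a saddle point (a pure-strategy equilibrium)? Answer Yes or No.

Yes

Row minima: A → 1, B → -6, C → 3; maximin = 3.
Column maxima: Left → 3, Center → 7, Right → 5; minimax = 3.
maximin = minimax = 3, so a saddle point exists.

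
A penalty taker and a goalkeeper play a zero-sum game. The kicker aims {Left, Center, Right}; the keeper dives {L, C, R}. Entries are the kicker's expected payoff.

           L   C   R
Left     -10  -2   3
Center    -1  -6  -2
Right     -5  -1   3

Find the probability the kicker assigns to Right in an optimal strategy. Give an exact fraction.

Row minima: Left → -10, Center → -6, Right → -5; maximin = -5.
Column maxima: L → -1, C → -1, R → 3; minimax = -1.
-5 ≠ -1, so there is no saddle point; optimal play is mixed.
R is strictly dominated by C (it gives the kicker strictly more in every row), so the keeper never plays it.
With R eliminated, Left is strictly dominated by Right (Right gives the kicker strictly more in every remaining column), so the kicker never plays it.
On the remaining 2×2 (Center, Right vs L, C):
Let the kicker play Center with probability p. Expected payoff against L: (-1)p + (-5)(1−p) = 4p − 5; against C: (-6)p + (-1)(1−p) = −5p − 1.
Setting these equal: 4p − 5 = −5p − 1 ⇒ 9p = 4 ⇒ p = 4/9, and the value is (4)·(4/9) − 5 = -29/9.
For the keeper: with q = P(L), equating Center's and Right's payoffs gives 5q − 6 = −4q − 1 ⇒ q = 5/9.

5/9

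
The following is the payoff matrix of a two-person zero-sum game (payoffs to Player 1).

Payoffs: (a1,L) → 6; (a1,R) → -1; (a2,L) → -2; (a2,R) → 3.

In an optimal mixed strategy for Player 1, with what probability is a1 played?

Row minima: a1 → -1, a2 → -2; maximin = -1.
Column maxima: L → 6, R → 3; minimax = 3.
-1 ≠ 3, so there is no saddle point; optimal play is mixed.
Let Player 1 play a1 with probability p. Expected payoff against L: 6p + (-2)(1−p) = 8p − 2; against R: (-1)p + 3(1−p) = −4p + 3.
Setting these equal: 8p − 2 = −4p + 3 ⇒ 12p = 5 ⇒ p = 5/12, and the value is (8)·(5/12) − 2 = 4/3.
For Player 2: with q = P(L), equating a1's and a2's payoffs gives 7q − 1 = −5q + 3 ⇒ q = 1/3.

5/12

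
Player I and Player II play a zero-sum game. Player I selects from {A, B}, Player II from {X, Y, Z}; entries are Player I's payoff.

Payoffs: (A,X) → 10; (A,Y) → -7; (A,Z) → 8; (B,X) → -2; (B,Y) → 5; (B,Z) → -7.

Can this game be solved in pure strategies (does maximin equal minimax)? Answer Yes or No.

No

Row minima: A → -7, B → -7; maximin = -7.
Column maxima: X → 10, Y → 5, Z → 8; minimax = 5.
-7 ≠ 5, so no pure-strategy equilibrium exists.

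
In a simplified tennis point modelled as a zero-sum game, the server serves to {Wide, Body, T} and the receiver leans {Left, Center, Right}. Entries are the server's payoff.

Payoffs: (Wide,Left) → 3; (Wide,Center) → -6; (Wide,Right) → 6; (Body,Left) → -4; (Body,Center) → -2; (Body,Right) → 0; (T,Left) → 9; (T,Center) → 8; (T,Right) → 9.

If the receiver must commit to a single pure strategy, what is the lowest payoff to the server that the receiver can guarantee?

8

Column maxima: Left → 9, Center → 8, Right → 9.
The smallest of these is 8.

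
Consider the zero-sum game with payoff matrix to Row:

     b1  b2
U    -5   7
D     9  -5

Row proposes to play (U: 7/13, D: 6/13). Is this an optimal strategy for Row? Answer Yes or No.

Yes

Against b1 this mix gives (7/13)·(-5) + (6/13)·9 = 19/13.
Against b2 this mix gives (7/13)·7 + (6/13)·(-5) = 19/13.
All of Column's active replies (b1, b2) yield 19/13, and no column does worse for Row. The mix makes Column indifferent and guarantees 19/13, so it is optimal.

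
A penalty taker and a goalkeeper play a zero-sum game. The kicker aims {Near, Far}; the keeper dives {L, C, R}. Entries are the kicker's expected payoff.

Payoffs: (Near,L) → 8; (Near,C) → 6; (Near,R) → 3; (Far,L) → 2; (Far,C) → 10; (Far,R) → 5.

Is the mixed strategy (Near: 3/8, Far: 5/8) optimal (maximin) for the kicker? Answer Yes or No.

Against L this mix gives (3/8)·8 + (5/8)·2 = 17/4.
Against C this mix gives (3/8)·6 + (5/8)·10 = 17/2.
Against R this mix gives (3/8)·3 + (5/8)·5 = 17/4.
All of the keeper's active replies (L, R) yield 17/4, and no column does worse for the kicker. The mix makes the keeper indifferent and guarantees 17/4, so it is optimal.

Yes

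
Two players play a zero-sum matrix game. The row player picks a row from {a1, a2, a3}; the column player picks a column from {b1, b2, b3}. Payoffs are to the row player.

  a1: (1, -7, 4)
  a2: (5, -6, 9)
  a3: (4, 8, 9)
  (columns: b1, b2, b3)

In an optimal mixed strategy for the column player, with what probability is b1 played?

14/15

Row minima: a1 → -7, a2 → -6, a3 → 4; maximin = 4.
Column maxima: b1 → 5, b2 → 8, b3 → 9; minimax = 5.
4 ≠ 5, so there is no saddle point; optimal play is mixed.
a1 is strictly dominated by a2, so the row player never plays it.
b3 is strictly dominated by b1 (it gives the row player strictly more in every row), so the column player never plays it.
On the remaining 2×2 (a2, a3 vs b1, b2):
Let the row player play a2 with probability p. Expected payoff against b1: 5p + 4(1−p) = p + 4; against b2: (-6)p + 8(1−p) = −14p + 8.
Setting these equal: p + 4 = −14p + 8 ⇒ 15p = 4 ⇒ p = 4/15, and the value is (1)·(4/15) + 4 = 64/15.
For the column player: with q = P(b1), equating a2's and a3's payoffs gives 11q − 6 = −4q + 8 ⇒ q = 14/15.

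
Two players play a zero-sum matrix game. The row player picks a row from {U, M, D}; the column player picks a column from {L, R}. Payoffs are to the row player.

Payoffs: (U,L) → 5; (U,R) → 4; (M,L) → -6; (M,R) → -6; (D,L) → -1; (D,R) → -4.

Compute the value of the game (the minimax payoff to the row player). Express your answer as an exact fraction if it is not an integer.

Row minima: U → 4, M → -6, D → -4; maximin = 4.
Column maxima: L → 5, R → 4; minimax = 4.
Since maximin = minimax = 4, there is a saddle point and the value is 4.

4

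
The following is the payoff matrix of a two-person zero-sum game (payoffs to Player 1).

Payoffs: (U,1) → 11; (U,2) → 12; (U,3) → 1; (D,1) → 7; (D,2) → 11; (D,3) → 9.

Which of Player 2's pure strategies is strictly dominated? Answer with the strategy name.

2

1 holds Player 1's payoff strictly below 2 in every row: 11 < 12, 7 < 11.
So 2 is strictly dominated for Player 2.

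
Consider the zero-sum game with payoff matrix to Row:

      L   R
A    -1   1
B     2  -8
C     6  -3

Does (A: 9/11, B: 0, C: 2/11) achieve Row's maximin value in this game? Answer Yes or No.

Against L this mix gives (9/11)·(-1) + (2/11)·6 = 3/11.
Against R this mix gives (9/11)·1 + (2/11)·(-3) = 3/11.
All of Column's active replies (L, R) yield 3/11, and no column does worse for Row. The mix makes Column indifferent and guarantees 3/11, so it is optimal.

Yes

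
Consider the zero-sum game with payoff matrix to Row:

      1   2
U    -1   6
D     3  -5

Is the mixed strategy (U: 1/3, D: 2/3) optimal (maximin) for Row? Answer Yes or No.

Against 1 this mix gives (1/3)·(-1) + (2/3)·3 = 5/3.
Against 2 this mix gives (1/3)·6 + (2/3)·(-5) = -4/3.
Column will play 2, holding Row to -4/3. Shifting weight toward the row that does better against 2 would raise this floor (the equalizing mix achieves 13/15 against both 2 and 1), so the proposed strategy is not optimal.

No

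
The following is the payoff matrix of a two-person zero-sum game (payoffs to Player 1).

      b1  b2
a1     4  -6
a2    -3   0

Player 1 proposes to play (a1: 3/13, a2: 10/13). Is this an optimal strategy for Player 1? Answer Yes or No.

Against b1 this mix gives (3/13)·4 + (10/13)·(-3) = -18/13.
Against b2 this mix gives (3/13)·(-6) + (10/13)·0 = -18/13.
All of Player 2's active replies (b1, b2) yield -18/13, and no column does worse for Player 1. The mix makes Player 2 indifferent and guarantees -18/13, so it is optimal.

Yes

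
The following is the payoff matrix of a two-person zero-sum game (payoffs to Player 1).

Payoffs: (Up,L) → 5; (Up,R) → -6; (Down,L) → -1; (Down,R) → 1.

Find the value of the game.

-1/13

Row minima: Up → -6, Down → -1; maximin = -1.
Column maxima: L → 5, R → 1; minimax = 1.
-1 ≠ 1, so there is no saddle point; optimal play is mixed.
Let Player 1 play Up with probability p. Expected payoff against L: 5p + (-1)(1−p) = 6p − 1; against R: (-6)p + 1(1−p) = −7p + 1.
Setting these equal: 6p − 1 = −7p + 1 ⇒ 13p = 2 ⇒ p = 2/13, and the value is (6)·(2/13) − 1 = -1/13.
For Player 2: with q = P(L), equating Up's and Down's payoffs gives 11q − 6 = −2q + 1 ⇒ q = 7/13.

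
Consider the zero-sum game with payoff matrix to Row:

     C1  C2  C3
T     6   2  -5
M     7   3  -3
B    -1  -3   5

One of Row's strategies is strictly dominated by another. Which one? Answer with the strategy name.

M gives a strictly higher payoff than T against every column: 7 > 6, 3 > 2, -3 > -5.
So T is strictly dominated and Row never plays it.

T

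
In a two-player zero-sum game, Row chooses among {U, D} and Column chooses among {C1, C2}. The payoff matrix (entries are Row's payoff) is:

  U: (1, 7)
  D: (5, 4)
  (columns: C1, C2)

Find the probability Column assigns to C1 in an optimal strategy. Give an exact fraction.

Row minima: U → 1, D → 4; maximin = 4.
Column maxima: C1 → 5, C2 → 7; minimax = 5.
4 ≠ 5, so there is no saddle point; optimal play is mixed.
Let Row play U with probability p. Expected payoff against C1: 1p + 5(1−p) = −4p + 5; against C2: 7p + 4(1−p) = 3p + 4.
Setting these equal: −4p + 5 = 3p + 4 ⇒ −7p = -1 ⇒ p = 1/7, and the value is (-4)·(1/7) + 5 = 31/7.
For Column: with q = P(C1), equating U's and D's payoffs gives −6q + 7 = q + 4 ⇒ q = 3/7.

3/7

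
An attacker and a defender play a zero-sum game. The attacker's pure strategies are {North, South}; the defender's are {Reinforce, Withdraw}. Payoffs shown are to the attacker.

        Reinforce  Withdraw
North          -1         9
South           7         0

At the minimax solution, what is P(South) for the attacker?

10/17

Row minima: North → -1, South → 0; maximin = 0.
Column maxima: Reinforce → 7, Withdraw → 9; minimax = 7.
0 ≠ 7, so there is no saddle point; optimal play is mixed.
Let the attacker play North with probability p. Expected payoff against Reinforce: (-1)p + 7(1−p) = −8p + 7; against Withdraw: 9p + 0(1−p) = 9p.
Setting these equal: −8p + 7 = 9p ⇒ −17p = -7 ⇒ p = 7/17, and the value is (-8)·(7/17) + 7 = 63/17.
For the defender: with q = P(Reinforce), equating North's and South's payoffs gives −10q + 9 = 7q ⇒ q = 9/17.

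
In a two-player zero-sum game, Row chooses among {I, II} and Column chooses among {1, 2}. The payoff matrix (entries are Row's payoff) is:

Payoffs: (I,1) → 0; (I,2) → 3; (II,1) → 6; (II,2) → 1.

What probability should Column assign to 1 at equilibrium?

1/4

Row minima: I → 0, II → 1; maximin = 1.
Column maxima: 1 → 6, 2 → 3; minimax = 3.
1 ≠ 3, so there is no saddle point; optimal play is mixed.
Let Row play I with probability p. Expected payoff against 1: 0p + 6(1−p) = −6p + 6; against 2: 3p + 1(1−p) = 2p + 1.
Setting these equal: −6p + 6 = 2p + 1 ⇒ −8p = -5 ⇒ p = 5/8, and the value is (-6)·(5/8) + 6 = 9/4.
For Column: with q = P(1), equating I's and II's payoffs gives −3q + 3 = 5q + 1 ⇒ q = 1/4.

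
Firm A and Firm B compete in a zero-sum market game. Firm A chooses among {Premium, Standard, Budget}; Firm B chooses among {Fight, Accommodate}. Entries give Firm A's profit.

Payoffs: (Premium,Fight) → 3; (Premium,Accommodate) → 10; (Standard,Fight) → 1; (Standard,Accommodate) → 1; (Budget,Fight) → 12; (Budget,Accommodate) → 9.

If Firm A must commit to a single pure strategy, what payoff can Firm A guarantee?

9

Row minima: Premium → 3, Standard → 1, Budget → 9.
The best of these is 9.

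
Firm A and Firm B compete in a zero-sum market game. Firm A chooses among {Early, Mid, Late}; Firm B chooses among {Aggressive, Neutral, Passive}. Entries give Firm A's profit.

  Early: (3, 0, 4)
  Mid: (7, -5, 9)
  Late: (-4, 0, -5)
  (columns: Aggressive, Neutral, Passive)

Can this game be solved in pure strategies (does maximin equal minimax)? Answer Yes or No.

Yes

Row minima: Early → 0, Mid → -5, Late → -5; maximin = 0.
Column maxima: Aggressive → 7, Neutral → 0, Passive → 9; minimax = 0.
maximin = minimax = 0, so a saddle point exists.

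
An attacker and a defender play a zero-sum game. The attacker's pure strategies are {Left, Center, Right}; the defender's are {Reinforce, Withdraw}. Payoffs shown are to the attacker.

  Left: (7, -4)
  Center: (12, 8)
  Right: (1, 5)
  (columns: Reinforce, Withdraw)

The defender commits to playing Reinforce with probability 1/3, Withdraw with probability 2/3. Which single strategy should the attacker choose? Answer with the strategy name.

Center

Expected payoff of Left: (1/3)·7 + (2/3)·(-4) = -1/3.
Expected payoff of Center: (1/3)·12 + (2/3)·8 = 28/3.
Expected payoff of Right: (1/3)·1 + (2/3)·5 = 11/3.
The largest is 28/3, so the attacker's best response is Center.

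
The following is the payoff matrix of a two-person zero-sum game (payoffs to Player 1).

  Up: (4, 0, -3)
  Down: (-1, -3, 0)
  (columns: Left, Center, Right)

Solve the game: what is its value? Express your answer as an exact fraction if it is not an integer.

Row minima: Up → -3, Down → -3; maximin = -3.
Column maxima: Left → 4, Center → 0, Right → 0; minimax = 0.
-3 ≠ 0, so there is no saddle point; optimal play is mixed.
Left is strictly dominated by Center (it gives Player 1 strictly more in every row), so Player 2 never plays it.
On the remaining 2×2 (Up, Down vs Center, Right):
Let Player 1 play Up with probability p. Expected payoff against Center: 0p + (-3)(1−p) = 3p − 3; against Right: (-3)p + 0(1−p) = −3p.
Setting these equal: 3p − 3 = −3p ⇒ 6p = 3 ⇒ p = 1/2, and the value is (3)·(1/2) − 3 = -3/2.
For Player 2: with q = P(Center), equating Up's and Down's payoffs gives 3q − 3 = −3q ⇒ q = 1/2.

-3/2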